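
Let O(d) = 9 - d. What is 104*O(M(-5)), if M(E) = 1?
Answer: 832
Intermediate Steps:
104*O(M(-5)) = 104*(9 - 1*1) = 104*(9 - 1) = 104*8 = 832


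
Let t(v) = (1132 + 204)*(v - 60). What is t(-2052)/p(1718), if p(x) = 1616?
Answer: -176352/101 ≈ -1746.1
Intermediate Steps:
t(v) = -80160 + 1336*v (t(v) = 1336*(-60 + v) = -80160 + 1336*v)
t(-2052)/p(1718) = (-80160 + 1336*(-2052))/1616 = (-80160 - 2741472)*(1/1616) = -2821632*1/1616 = -176352/101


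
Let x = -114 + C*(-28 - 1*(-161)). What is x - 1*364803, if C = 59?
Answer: -357070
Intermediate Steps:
x = 7733 (x = -114 + 59*(-28 - 1*(-161)) = -114 + 59*(-28 + 161) = -114 + 59*133 = -114 + 7847 = 7733)
x - 1*364803 = 7733 - 1*364803 = 7733 - 364803 = -357070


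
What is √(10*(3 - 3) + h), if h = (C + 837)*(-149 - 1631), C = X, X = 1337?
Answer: 2*I*√967430 ≈ 1967.2*I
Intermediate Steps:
C = 1337
h = -3869720 (h = (1337 + 837)*(-149 - 1631) = 2174*(-1780) = -3869720)
√(10*(3 - 3) + h) = √(10*(3 - 3) - 3869720) = √(10*0 - 3869720) = √(0 - 3869720) = √(-3869720) = 2*I*√967430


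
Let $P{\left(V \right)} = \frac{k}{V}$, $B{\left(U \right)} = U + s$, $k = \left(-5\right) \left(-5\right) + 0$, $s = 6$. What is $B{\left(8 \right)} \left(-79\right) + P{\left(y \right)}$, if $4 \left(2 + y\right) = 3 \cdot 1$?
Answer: $-1126$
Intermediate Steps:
$k = 25$ ($k = 25 + 0 = 25$)
$B{\left(U \right)} = 6 + U$ ($B{\left(U \right)} = U + 6 = 6 + U$)
$y = - \frac{5}{4}$ ($y = -2 + \frac{3 \cdot 1}{4} = -2 + \frac{1}{4} \cdot 3 = -2 + \frac{3}{4} = - \frac{5}{4} \approx -1.25$)
$P{\left(V \right)} = \frac{25}{V}$
$B{\left(8 \right)} \left(-79\right) + P{\left(y \right)} = \left(6 + 8\right) \left(-79\right) + \frac{25}{- \frac{5}{4}} = 14 \left(-79\right) + 25 \left(- \frac{4}{5}\right) = -1106 - 20 = -1126$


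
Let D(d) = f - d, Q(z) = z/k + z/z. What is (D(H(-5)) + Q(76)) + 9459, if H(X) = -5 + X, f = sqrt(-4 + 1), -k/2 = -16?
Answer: 75779/8 + I*sqrt(3) ≈ 9472.4 + 1.732*I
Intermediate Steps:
k = 32 (k = -2*(-16) = 32)
f = I*sqrt(3) (f = sqrt(-3) = I*sqrt(3) ≈ 1.732*I)
Q(z) = 1 + z/32 (Q(z) = z/32 + z/z = z*(1/32) + 1 = z/32 + 1 = 1 + z/32)
D(d) = -d + I*sqrt(3) (D(d) = I*sqrt(3) - d = -d + I*sqrt(3))
(D(H(-5)) + Q(76)) + 9459 = ((-(-5 - 5) + I*sqrt(3)) + (1 + (1/32)*76)) + 9459 = ((-1*(-10) + I*sqrt(3)) + (1 + 19/8)) + 9459 = ((10 + I*sqrt(3)) + 27/8) + 9459 = (107/8 + I*sqrt(3)) + 9459 = 75779/8 + I*sqrt(3)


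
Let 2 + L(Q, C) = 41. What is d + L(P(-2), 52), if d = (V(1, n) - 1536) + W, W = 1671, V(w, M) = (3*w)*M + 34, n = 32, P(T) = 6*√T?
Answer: 304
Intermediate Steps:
L(Q, C) = 39 (L(Q, C) = -2 + 41 = 39)
V(w, M) = 34 + 3*M*w (V(w, M) = 3*M*w + 34 = 34 + 3*M*w)
d = 265 (d = ((34 + 3*32*1) - 1536) + 1671 = ((34 + 96) - 1536) + 1671 = (130 - 1536) + 1671 = -1406 + 1671 = 265)
d + L(P(-2), 52) = 265 + 39 = 304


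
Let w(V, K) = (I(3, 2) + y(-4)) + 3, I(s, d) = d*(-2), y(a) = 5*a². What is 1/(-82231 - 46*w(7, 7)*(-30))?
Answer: 1/26789 ≈ 3.7329e-5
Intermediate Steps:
I(s, d) = -2*d
w(V, K) = 79 (w(V, K) = (-2*2 + 5*(-4)²) + 3 = (-4 + 5*16) + 3 = (-4 + 80) + 3 = 76 + 3 = 79)
1/(-82231 - 46*w(7, 7)*(-30)) = 1/(-82231 - 46*79*(-30)) = 1/(-82231 - 3634*(-30)) = 1/(-82231 + 109020) = 1/26789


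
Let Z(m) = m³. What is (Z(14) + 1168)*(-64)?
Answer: -250368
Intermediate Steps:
(Z(14) + 1168)*(-64) = (14³ + 1168)*(-64) = (2744 + 1168)*(-64) = 3912*(-64) = -250368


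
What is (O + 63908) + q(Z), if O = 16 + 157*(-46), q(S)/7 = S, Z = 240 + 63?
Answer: 58823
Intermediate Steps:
Z = 303
q(S) = 7*S
O = -7206 (O = 16 - 7222 = -7206)
(O + 63908) + q(Z) = (-7206 + 63908) + 7*303 = 56702 + 2121 = 58823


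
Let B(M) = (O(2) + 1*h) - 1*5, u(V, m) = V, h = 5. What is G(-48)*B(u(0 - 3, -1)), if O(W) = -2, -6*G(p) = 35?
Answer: 35/3 ≈ 11.667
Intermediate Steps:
G(p) = -35/6 (G(p) = -⅙*35 = -35/6)
B(M) = -2 (B(M) = (-2 + 1*5) - 1*5 = (-2 + 5) - 5 = 3 - 5 = -2)
G(-48)*B(u(0 - 3, -1)) = -35/6*(-2) = 35/3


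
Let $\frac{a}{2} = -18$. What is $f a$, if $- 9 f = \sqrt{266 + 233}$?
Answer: $4 \sqrt{499} \approx 89.353$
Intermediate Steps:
$a = -36$ ($a = 2 \left(-18\right) = -36$)
$f = - \frac{\sqrt{499}}{9}$ ($f = - \frac{\sqrt{266 + 233}}{9} = - \frac{\sqrt{499}}{9} \approx -2.482$)
$f a = - \frac{\sqrt{499}}{9} \left(-36\right) = 4 \sqrt{499}$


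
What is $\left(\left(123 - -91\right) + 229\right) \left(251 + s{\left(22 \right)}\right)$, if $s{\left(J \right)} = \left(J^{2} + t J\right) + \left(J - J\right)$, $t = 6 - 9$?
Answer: $296367$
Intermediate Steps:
$t = -3$
$s{\left(J \right)} = J^{2} - 3 J$ ($s{\left(J \right)} = \left(J^{2} - 3 J\right) + \left(J - J\right) = \left(J^{2} - 3 J\right) + 0 = J^{2} - 3 J$)
$\left(\left(123 - -91\right) + 229\right) \left(251 + s{\left(22 \right)}\right) = \left(\left(123 - -91\right) + 229\right) \left(251 + 22 \left(-3 + 22\right)\right) = \left(\left(123 + 91\right) + 229\right) \left(251 + 22 \cdot 19\right) = \left(214 + 229\right) \left(251 + 418\right) = 443 \cdot 669 = 296367$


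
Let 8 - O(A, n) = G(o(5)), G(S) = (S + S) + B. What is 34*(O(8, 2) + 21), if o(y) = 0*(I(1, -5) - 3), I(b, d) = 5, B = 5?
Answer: 816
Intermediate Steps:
o(y) = 0 (o(y) = 0*(5 - 3) = 0*2 = 0)
G(S) = 5 + 2*S (G(S) = (S + S) + 5 = 2*S + 5 = 5 + 2*S)
O(A, n) = 3 (O(A, n) = 8 - (5 + 2*0) = 8 - (5 + 0) = 8 - 1*5 = 8 - 5 = 3)
34*(O(8, 2) + 21) = 34*(3 + 21) = 34*24 = 816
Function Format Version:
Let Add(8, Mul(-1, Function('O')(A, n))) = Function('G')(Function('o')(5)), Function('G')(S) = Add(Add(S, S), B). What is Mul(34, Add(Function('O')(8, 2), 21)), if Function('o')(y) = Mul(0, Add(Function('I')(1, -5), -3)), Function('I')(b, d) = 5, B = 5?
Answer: 816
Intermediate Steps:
Function('o')(y) = 0 (Function('o')(y) = Mul(0, Add(5, -3)) = Mul(0, 2) = 0)
Function('G')(S) = Add(5, Mul(2, S)) (Function('G')(S) = Add(Add(S, S), 5) = Add(Mul(2, S), 5) = Add(5, Mul(2, S)))
Function('O')(A, n) = 3 (Function('O')(A, n) = Add(8, Mul(-1, Add(5, Mul(2, 0)))) = Add(8, Mul(-1, Add(5, 0))) = Add(8, Mul(-1, 5)) = Add(8, -5) = 3)
Mul(34, Add(Function('O')(8, 2), 21)) = Mul(34, Add(3, 21)) = Mul(34, 24) = 816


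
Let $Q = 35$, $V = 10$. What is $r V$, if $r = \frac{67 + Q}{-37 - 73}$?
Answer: $- \frac{102}{11} \approx -9.2727$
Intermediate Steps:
$r = - \frac{51}{55}$ ($r = \frac{67 + 35}{-37 - 73} = \frac{102}{-110} = 102 \left(- \frac{1}{110}\right) = - \frac{51}{55} \approx -0.92727$)
$r V = \left(- \frac{51}{55}\right) 10 = - \frac{102}{11}$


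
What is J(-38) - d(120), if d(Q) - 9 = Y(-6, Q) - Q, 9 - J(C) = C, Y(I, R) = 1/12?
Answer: 1895/12 ≈ 157.92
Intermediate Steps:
Y(I, R) = 1/12
J(C) = 9 - C
d(Q) = 109/12 - Q (d(Q) = 9 + (1/12 - Q) = 109/12 - Q)
J(-38) - d(120) = (9 - 1*(-38)) - (109/12 - 1*120) = (9 + 38) - (109/12 - 120) = 47 - 1*(-1331/12) = 47 + 1331/12 = 1895/12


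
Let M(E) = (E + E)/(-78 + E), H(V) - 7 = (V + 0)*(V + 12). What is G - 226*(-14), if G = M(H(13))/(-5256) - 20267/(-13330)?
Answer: 1760411890849/556120935 ≈ 3165.5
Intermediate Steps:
H(V) = 7 + V*(12 + V) (H(V) = 7 + (V + 0)*(V + 12) = 7 + V*(12 + V))
M(E) = 2*E/(-78 + E) (M(E) = (2*E)/(-78 + E) = 2*E/(-78 + E))
G = 845252509/556120935 (G = (2*(7 + 13² + 12*13)/(-78 + (7 + 13² + 12*13)))/(-5256) - 20267/(-13330) = (2*(7 + 169 + 156)/(-78 + (7 + 169 + 156)))*(-1/5256) - 20267*(-1/13330) = (2*332/(-78 + 332))*(-1/5256) + 20267/13330 = (2*332/254)*(-1/5256) + 20267/13330 = (2*332*(1/254))*(-1/5256) + 20267/13330 = (332/127)*(-1/5256) + 20267/13330 = -83/166878 + 20267/13330 = 845252509/556120935 ≈ 1.5199)
G - 226*(-14) = 845252509/556120935 - 226*(-14) = 845252509/556120935 - 1*(-3164) = 845252509/556120935 + 3164 = 1760411890849/556120935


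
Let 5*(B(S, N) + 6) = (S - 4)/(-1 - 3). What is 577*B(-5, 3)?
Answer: -64047/20 ≈ -3202.4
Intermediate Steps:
B(S, N) = -29/5 - S/20 (B(S, N) = -6 + ((S - 4)/(-1 - 3))/5 = -6 + ((-4 + S)/(-4))/5 = -6 + ((-4 + S)*(-1/4))/5 = -6 + (1 - S/4)/5 = -6 + (1/5 - S/20) = -29/5 - S/20)
577*B(-5, 3) = 577*(-29/5 - 1/20*(-5)) = 577*(-29/5 + 1/4) = 577*(-111/20) = -64047/20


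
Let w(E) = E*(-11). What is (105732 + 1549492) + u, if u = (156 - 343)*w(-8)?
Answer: 1638768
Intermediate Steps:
w(E) = -11*E
u = -16456 (u = (156 - 343)*(-11*(-8)) = -187*88 = -16456)
(105732 + 1549492) + u = (105732 + 1549492) - 16456 = 1655224 - 16456 = 1638768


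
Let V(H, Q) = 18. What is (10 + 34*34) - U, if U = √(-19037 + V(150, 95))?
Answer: 1166 - I*√19019 ≈ 1166.0 - 137.91*I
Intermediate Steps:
U = I*√19019 (U = √(-19037 + 18) = √(-19019) = I*√19019 ≈ 137.91*I)
(10 + 34*34) - U = (10 + 34*34) - I*√19019 = (10 + 1156) - I*√19019 = 1166 - I*√19019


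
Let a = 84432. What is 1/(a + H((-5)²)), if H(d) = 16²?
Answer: 1/84688 ≈ 1.1808e-5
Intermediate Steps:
H(d) = 256
1/(a + H((-5)²)) = 1/(84432 + 256) = 1/84688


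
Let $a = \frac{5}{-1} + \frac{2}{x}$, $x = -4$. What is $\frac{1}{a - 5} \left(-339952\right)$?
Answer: $\frac{679904}{21} \approx 32376.0$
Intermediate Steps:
$a = - \frac{11}{2}$ ($a = \frac{5}{-1} + \frac{2}{-4} = 5 \left(-1\right) + 2 \left(- \frac{1}{4}\right) = -5 - \frac{1}{2} = - \frac{11}{2} \approx -5.5$)
$\frac{1}{a - 5} \left(-339952\right) = \frac{1}{- \frac{11}{2} - 5} \left(-339952\right) = \frac{1}{- \frac{21}{2}} \left(-339952\right) = \left(- \frac{2}{21}\right) \left(-339952\right) = \frac{679904}{21}$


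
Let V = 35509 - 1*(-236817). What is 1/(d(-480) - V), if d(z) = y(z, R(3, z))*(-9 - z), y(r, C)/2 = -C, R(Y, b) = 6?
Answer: -1/277978 ≈ -3.5974e-6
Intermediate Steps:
y(r, C) = -2*C (y(r, C) = 2*(-C) = -2*C)
d(z) = 108 + 12*z (d(z) = (-2*6)*(-9 - z) = -12*(-9 - z) = 108 + 12*z)
V = 272326 (V = 35509 + 236817 = 272326)
1/(d(-480) - V) = 1/((108 + 12*(-480)) - 1*272326) = 1/((108 - 5760) - 272326) = 1/(-5652 - 272326) = 1/(-277978) = -1/277978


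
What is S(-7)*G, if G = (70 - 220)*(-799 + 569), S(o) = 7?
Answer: 241500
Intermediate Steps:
G = 34500 (G = -150*(-230) = 34500)
S(-7)*G = 7*34500 = 241500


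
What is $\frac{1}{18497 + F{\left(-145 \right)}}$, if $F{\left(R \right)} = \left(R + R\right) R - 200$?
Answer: $\frac{1}{60347} \approx 1.6571 \cdot 10^{-5}$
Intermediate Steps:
$F{\left(R \right)} = -200 + 2 R^{2}$ ($F{\left(R \right)} = 2 R R - 200 = 2 R^{2} - 200 = -200 + 2 R^{2}$)
$\frac{1}{18497 + F{\left(-145 \right)}} = \frac{1}{18497 - \left(200 - 2 \left(-145\right)^{2}\right)} = \frac{1}{18497 + \left(-200 + 2 \cdot 21025\right)} = \frac{1}{18497 + \left(-200 + 42050\right)} = \frac{1}{18497 + 41850} = \frac{1}{60347}$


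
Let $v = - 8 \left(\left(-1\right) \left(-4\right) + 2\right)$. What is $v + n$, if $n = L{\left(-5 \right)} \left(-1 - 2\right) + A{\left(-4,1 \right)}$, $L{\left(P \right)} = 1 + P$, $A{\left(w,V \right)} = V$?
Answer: $-35$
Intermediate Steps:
$n = 13$ ($n = \left(1 - 5\right) \left(-1 - 2\right) + 1 = - 4 \left(-1 - 2\right) + 1 = \left(-4\right) \left(-3\right) + 1 = 12 + 1 = 13$)
$v = -48$ ($v = - 8 \left(4 + 2\right) = \left(-8\right) 6 = -48$)
$v + n = -48 + 13 = -35$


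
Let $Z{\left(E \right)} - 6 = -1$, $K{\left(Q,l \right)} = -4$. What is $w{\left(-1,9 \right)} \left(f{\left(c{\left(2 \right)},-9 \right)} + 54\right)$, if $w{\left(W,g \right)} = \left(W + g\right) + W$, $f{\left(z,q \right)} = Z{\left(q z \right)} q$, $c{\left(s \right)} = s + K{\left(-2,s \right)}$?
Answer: $63$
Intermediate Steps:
$Z{\left(E \right)} = 5$ ($Z{\left(E \right)} = 6 - 1 = 5$)
$c{\left(s \right)} = -4 + s$ ($c{\left(s \right)} = s - 4 = -4 + s$)
$f{\left(z,q \right)} = 5 q$
$w{\left(W,g \right)} = g + 2 W$
$w{\left(-1,9 \right)} \left(f{\left(c{\left(2 \right)},-9 \right)} + 54\right) = \left(9 + 2 \left(-1\right)\right) \left(5 \left(-9\right) + 54\right) = \left(9 - 2\right) \left(-45 + 54\right) = 7 \cdot 9 = 63$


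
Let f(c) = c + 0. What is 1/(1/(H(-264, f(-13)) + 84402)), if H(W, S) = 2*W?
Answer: 83874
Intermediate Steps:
f(c) = c
1/(1/(H(-264, f(-13)) + 84402)) = 1/(1/(2*(-264) + 84402)) = 1/(1/(-528 + 84402)) = 1/(1/83874) = 83874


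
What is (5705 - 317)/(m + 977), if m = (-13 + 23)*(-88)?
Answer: 5388/97 ≈ 55.546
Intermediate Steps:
m = -880 (m = 10*(-88) = -880)
(5705 - 317)/(m + 977) = (5705 - 317)/(-880 + 977) = 5388/97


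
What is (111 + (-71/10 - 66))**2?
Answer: 143641/100 ≈ 1436.4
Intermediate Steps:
(111 + (-71/10 - 66))**2 = (111 - 731/10)**2 = (379/10)**2 = 143641/100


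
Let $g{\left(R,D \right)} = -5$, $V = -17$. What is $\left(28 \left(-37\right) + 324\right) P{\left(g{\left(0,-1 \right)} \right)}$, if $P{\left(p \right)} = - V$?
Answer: $-12104$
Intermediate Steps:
$P{\left(p \right)} = 17$ ($P{\left(p \right)} = \left(-1\right) \left(-17\right) = 17$)
$\left(28 \left(-37\right) + 324\right) P{\left(g{\left(0,-1 \right)} \right)} = \left(28 \left(-37\right) + 324\right) 17 = \left(-1036 + 324\right) 17 = \left(-712\right) 17 = -12104$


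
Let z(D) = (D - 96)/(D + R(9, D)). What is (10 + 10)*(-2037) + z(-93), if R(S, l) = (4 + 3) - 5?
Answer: -529593/13 ≈ -40738.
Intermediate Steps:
R(S, l) = 2 (R(S, l) = 7 - 5 = 2)
z(D) = (-96 + D)/(2 + D) (z(D) = (D - 96)/(D + 2) = (-96 + D)/(2 + D))
(10 + 10)*(-2037) + z(-93) = (10 + 10)*(-2037) + (-96 - 93)/(2 - 93) = 20*(-2037) - 189/(-91) = -40740 - 1/91*(-189) = -40740 + 27/13 = -529593/13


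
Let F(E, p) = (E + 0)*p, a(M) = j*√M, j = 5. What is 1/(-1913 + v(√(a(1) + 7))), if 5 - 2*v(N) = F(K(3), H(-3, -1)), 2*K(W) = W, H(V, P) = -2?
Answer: -1/1909 ≈ -0.00052383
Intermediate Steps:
K(W) = W/2
a(M) = 5*√M
F(E, p) = E*p
v(N) = 4 (v(N) = 5/2 - (½)*3*(-2)/2 = 5/2 - 3*(-2)/4 = 5/2 - ½*(-3) = 5/2 + 3/2 = 4)
1/(-1913 + v(√(a(1) + 7))) = 1/(-1913 + 4) = 1/(-1909) = -1/1909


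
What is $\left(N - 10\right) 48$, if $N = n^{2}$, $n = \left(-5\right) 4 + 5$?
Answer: $10320$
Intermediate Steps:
$n = -15$ ($n = -20 + 5 = -15$)
$N = 225$ ($N = \left(-15\right)^{2} = 225$)
$\left(N - 10\right) 48 = \left(225 - 10\right) 48 = 215 \cdot 48 = 10320$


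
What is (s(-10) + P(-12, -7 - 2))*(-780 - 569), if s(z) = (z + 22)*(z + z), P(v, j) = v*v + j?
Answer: 141645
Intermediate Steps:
P(v, j) = j + v² (P(v, j) = v² + j = j + v²)
s(z) = 2*z*(22 + z) (s(z) = (22 + z)*(2*z) = 2*z*(22 + z))
(s(-10) + P(-12, -7 - 2))*(-780 - 569) = (2*(-10)*(22 - 10) + ((-7 - 2) + (-12)²))*(-780 - 569) = (2*(-10)*12 + (-9 + 144))*(-1349) = (-240 + 135)*(-1349) = -105*(-1349) = 141645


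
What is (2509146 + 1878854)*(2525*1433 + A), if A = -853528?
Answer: 12131929236000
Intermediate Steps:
(2509146 + 1878854)*(2525*1433 + A) = (2509146 + 1878854)*(2525*1433 - 853528) = 4388000*(3618325 - 853528) = 4388000*2764797 = 12131929236000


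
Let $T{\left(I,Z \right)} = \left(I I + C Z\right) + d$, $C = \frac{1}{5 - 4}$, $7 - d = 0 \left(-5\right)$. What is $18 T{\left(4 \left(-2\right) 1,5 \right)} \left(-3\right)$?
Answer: $-4104$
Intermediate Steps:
$d = 7$ ($d = 7 - 0 \left(-5\right) = 7 - 0 = 7 + 0 = 7$)
$C = 1$ ($C = 1^{-1} = 1$)
$T{\left(I,Z \right)} = 7 + Z + I^{2}$ ($T{\left(I,Z \right)} = \left(I I + 1 Z\right) + 7 = \left(I^{2} + Z\right) + 7 = \left(Z + I^{2}\right) + 7 = 7 + Z + I^{2}$)
$18 T{\left(4 \left(-2\right) 1,5 \right)} \left(-3\right) = 18 \left(7 + 5 + \left(4 \left(-2\right) 1\right)^{2}\right) \left(-3\right) = 18 \left(7 + 5 + \left(\left(-8\right) 1\right)^{2}\right) \left(-3\right) = 18 \left(7 + 5 + \left(-8\right)^{2}\right) \left(-3\right) = 18 \left(7 + 5 + 64\right) \left(-3\right) = 18 \cdot 76 \left(-3\right) = 1368 \left(-3\right) = -4104$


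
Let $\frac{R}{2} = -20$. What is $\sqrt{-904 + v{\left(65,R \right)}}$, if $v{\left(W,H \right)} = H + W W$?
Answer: $\sqrt{3281} \approx 57.28$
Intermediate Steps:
$R = -40$ ($R = 2 \left(-20\right) = -40$)
$v{\left(W,H \right)} = H + W^{2}$
$\sqrt{-904 + v{\left(65,R \right)}} = \sqrt{-904 - \left(40 - 65^{2}\right)} = \sqrt{-904 + \left(-40 + 4225\right)} = \sqrt{-904 + 4185} = \sqrt{3281}$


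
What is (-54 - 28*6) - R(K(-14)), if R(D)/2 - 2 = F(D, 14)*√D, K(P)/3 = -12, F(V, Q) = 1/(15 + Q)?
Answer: -226 - 12*I/29 ≈ -226.0 - 0.41379*I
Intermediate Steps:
K(P) = -36 (K(P) = 3*(-12) = -36)
R(D) = 4 + 2*√D/29 (R(D) = 4 + 2*(√D/(15 + 14)) = 4 + 2*(√D/29) = 4 + 2*√D/29)
(-54 - 28*6) - R(K(-14)) = (-54 - 28*6) - (4 + 2*√(-36)/29) = (-54 - 168) - (4 + 2*(6*I)/29) = -222 - (4 + 12*I/29) = -222 + (-4 - 12*I/29) = -226 - 12*I/29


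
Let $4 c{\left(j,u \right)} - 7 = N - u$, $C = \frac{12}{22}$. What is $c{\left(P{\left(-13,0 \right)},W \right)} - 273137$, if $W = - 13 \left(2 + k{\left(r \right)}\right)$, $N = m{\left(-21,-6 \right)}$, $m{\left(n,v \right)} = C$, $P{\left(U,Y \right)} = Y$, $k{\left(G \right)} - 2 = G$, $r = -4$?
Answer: $- \frac{12017945}{44} \approx -2.7314 \cdot 10^{5}$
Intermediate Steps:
$k{\left(G \right)} = 2 + G$
$C = \frac{6}{11}$ ($C = 12 \cdot \frac{1}{22} = \frac{6}{11} \approx 0.54545$)
$m{\left(n,v \right)} = \frac{6}{11}$
$N = \frac{6}{11} \approx 0.54545$
$W = 0$ ($W = - 13 \left(2 + \left(2 - 4\right)\right) = - 13 \left(2 - 2\right) = \left(-13\right) 0 = 0$)
$c{\left(j,u \right)} = \frac{83}{44} - \frac{u}{4}$ ($c{\left(j,u \right)} = \frac{7}{4} + \frac{\frac{6}{11} - u}{4} = \frac{7}{4} - \left(- \frac{3}{22} + \frac{u}{4}\right) = \frac{83}{44} - \frac{u}{4}$)
$c{\left(P{\left(-13,0 \right)},W \right)} - 273137 = \left(\frac{83}{44} - 0\right) - 273137 = \left(\frac{83}{44} + 0\right) - 273137 = \frac{83}{44} - 273137 = - \frac{12017945}{44}$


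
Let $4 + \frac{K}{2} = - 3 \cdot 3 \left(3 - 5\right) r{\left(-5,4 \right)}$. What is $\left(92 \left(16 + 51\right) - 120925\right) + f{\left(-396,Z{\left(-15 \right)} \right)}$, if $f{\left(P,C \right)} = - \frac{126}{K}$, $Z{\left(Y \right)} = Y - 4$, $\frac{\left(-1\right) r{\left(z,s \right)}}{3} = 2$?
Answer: $- \frac{1836167}{16} \approx -1.1476 \cdot 10^{5}$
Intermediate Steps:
$r{\left(z,s \right)} = -6$ ($r{\left(z,s \right)} = \left(-3\right) 2 = -6$)
$Z{\left(Y \right)} = -4 + Y$
$K = -224$ ($K = -8 + 2 \left(- 3 \cdot 3 \left(3 - 5\right) \left(-6\right)\right) = -8 + 2 \left(- 3 \cdot 3 \left(-2\right) \left(-6\right)\right) = -8 + 2 \left(- 3 \left(\left(-6\right) \left(-6\right)\right)\right) = -8 + 2 \left(\left(-3\right) 36\right) = -8 + 2 \left(-108\right) = -8 - 216 = -224$)
$f{\left(P,C \right)} = \frac{9}{16}$ ($f{\left(P,C \right)} = - \frac{126}{-224} = \left(-126\right) \left(- \frac{1}{224}\right) = \frac{9}{16}$)
$\left(92 \left(16 + 51\right) - 120925\right) + f{\left(-396,Z{\left(-15 \right)} \right)} = \left(92 \left(16 + 51\right) - 120925\right) + \frac{9}{16} = \left(92 \cdot 67 - 120925\right) + \frac{9}{16} = \left(6164 - 120925\right) + \frac{9}{16} = -114761 + \frac{9}{16} = - \frac{1836167}{16}$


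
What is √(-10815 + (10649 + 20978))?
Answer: 22*√43 ≈ 144.26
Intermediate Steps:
√(-10815 + (10649 + 20978)) = √(-10815 + 31627) = √20812 = 22*√43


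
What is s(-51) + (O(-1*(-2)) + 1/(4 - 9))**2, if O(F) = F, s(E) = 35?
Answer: 956/25 ≈ 38.240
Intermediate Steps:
s(-51) + (O(-1*(-2)) + 1/(4 - 9))**2 = 35 + (-1*(-2) + 1/(4 - 9))**2 = 35 + (2 + 1/(-5))**2 = 35 + (2 - 1/5)**2 = 35 + (9/5)**2 = 35 + 81/25 = 956/25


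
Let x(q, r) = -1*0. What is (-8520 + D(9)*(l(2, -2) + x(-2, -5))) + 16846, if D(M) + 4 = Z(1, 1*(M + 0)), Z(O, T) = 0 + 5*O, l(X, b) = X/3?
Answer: 24980/3 ≈ 8326.7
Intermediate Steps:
x(q, r) = 0
l(X, b) = X/3 (l(X, b) = X*(1/3) = X/3)
Z(O, T) = 5*O
D(M) = 1 (D(M) = -4 + 5*1 = -4 + 5 = 1)
(-8520 + D(9)*(l(2, -2) + x(-2, -5))) + 16846 = (-8520 + 1*((1/3)*2 + 0)) + 16846 = (-8520 + 1*(2/3 + 0)) + 16846 = (-8520 + 1*(2/3)) + 16846 = (-8520 + 2/3) + 16846 = -25558/3 + 16846 = 24980/3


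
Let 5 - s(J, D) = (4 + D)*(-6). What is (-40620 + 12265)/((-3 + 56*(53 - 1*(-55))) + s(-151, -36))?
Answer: -28355/5858 ≈ -4.8404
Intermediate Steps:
s(J, D) = 29 + 6*D (s(J, D) = 5 - (4 + D)*(-6) = 5 - (-24 - 6*D) = 5 + (24 + 6*D) = 29 + 6*D)
(-40620 + 12265)/((-3 + 56*(53 - 1*(-55))) + s(-151, -36)) = (-40620 + 12265)/((-3 + 56*(53 - 1*(-55))) + (29 + 6*(-36))) = -28355/((-3 + 56*(53 + 55)) + (29 - 216)) = -28355/((-3 + 56*108) - 187) = -28355/((-3 + 6048) - 187) = -28355/(6045 - 187) = -28355/5858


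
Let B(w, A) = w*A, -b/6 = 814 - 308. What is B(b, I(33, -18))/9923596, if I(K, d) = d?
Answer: 13662/2480899 ≈ 0.0055069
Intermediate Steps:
b = -3036 (b = -6*(814 - 308) = -6*506 = -3036)
B(w, A) = A*w
B(b, I(33, -18))/9923596 = -18*(-3036)/9923596 = 54648*(1/9923596) = 13662/2480899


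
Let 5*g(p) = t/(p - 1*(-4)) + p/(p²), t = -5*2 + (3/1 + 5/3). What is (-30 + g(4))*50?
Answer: -9025/6 ≈ -1504.2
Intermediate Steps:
t = -16/3 (t = -10 + (3*1 + 5*(⅓)) = -10 + (3 + 5/3) = -10 + 14/3 = -16/3 ≈ -5.3333)
g(p) = -16/(15*(4 + p)) + 1/(5*p) (g(p) = (-16/(3*(p - 1*(-4))) + p/(p²))/5 = (-16/(3*(p + 4)) + p/p²)/5 = (-16/(3*(4 + p)) + 1/p)/5 = (1/p - 16/(3*(4 + p)))/5 = -16/(15*(4 + p)) + 1/(5*p))
(-30 + g(4))*50 = (-30 + (1/15)*(12 - 13*4)/(4*(4 + 4)))*50 = (-30 + (1/15)*(¼)*(12 - 52)/8)*50 = (-30 + (1/15)*(¼)*(⅛)*(-40))*50 = (-30 - 1/12)*50 = -361/12*50 = -9025/6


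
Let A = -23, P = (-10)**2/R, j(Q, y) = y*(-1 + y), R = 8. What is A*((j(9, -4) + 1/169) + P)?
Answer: -252701/338 ≈ -747.64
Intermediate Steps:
P = 25/2 (P = (-10)**2/8 = 100*(1/8) = 25/2 ≈ 12.500)
A*((j(9, -4) + 1/169) + P) = -23*((-4*(-1 - 4) + 1/169) + 25/2) = -23*((-4*(-5) + 1/169) + 25/2) = -23*((20 + 1/169) + 25/2) = -23*(3381/169 + 25/2) = -23*10987/338 = -252701/338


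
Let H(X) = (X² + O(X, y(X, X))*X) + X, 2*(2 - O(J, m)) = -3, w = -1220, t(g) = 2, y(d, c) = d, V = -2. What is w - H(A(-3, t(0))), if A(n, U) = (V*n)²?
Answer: -2678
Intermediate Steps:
O(J, m) = 7/2 (O(J, m) = 2 - ½*(-3) = 2 + 3/2 = 7/2)
A(n, U) = 4*n² (A(n, U) = (-2*n)² = 4*n²)
H(X) = X² + 9*X/2 (H(X) = (X² + 7*X/2) + X = X² + 9*X/2)
w - H(A(-3, t(0))) = -1220 - 4*(-3)²*(9 + 2*(4*(-3)²))/2 = -1220 - 4*9*(9 + 2*(4*9))/2 = -1220 - 36*(9 + 2*36)/2 = -1220 - 36*(9 + 72)/2 = -1220 - 36*81/2 = -1220 - 1*1458 = -1220 - 1458 = -2678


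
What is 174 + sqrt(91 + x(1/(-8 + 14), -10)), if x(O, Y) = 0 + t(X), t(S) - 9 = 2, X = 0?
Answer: 174 + sqrt(102) ≈ 184.10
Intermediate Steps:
t(S) = 11 (t(S) = 9 + 2 = 11)
x(O, Y) = 11 (x(O, Y) = 0 + 11 = 11)
174 + sqrt(91 + x(1/(-8 + 14), -10)) = 174 + sqrt(91 + 11) = 174 + sqrt(102)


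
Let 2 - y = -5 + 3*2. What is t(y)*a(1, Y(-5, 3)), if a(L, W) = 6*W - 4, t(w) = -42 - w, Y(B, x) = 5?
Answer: -1118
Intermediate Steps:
y = 1 (y = 2 - (-5 + 3*2) = 2 - (-5 + 6) = 2 - 1*1 = 2 - 1 = 1)
a(L, W) = -4 + 6*W
t(y)*a(1, Y(-5, 3)) = (-42 - 1*1)*(-4 + 6*5) = (-42 - 1)*(-4 + 30) = -43*26 = -1118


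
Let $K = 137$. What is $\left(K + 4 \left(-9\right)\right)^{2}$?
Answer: $10201$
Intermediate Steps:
$\left(K + 4 \left(-9\right)\right)^{2} = \left(137 + 4 \left(-9\right)\right)^{2} = \left(137 - 36\right)^{2} = 101^{2} = 10201$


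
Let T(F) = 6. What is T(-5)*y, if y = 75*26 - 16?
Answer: 11604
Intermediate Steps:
y = 1934 (y = 1950 - 16 = 1934)
T(-5)*y = 6*1934 = 11604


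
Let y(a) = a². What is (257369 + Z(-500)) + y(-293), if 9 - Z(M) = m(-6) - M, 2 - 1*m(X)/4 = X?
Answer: 342695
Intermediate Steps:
m(X) = 8 - 4*X
Z(M) = -23 + M (Z(M) = 9 - ((8 - 4*(-6)) - M) = 9 - ((8 + 24) - M) = 9 - (32 - M) = 9 + (-32 + M) = -23 + M)
(257369 + Z(-500)) + y(-293) = (257369 + (-23 - 500)) + (-293)² = (257369 - 523) + 85849 = 256846 + 85849 = 342695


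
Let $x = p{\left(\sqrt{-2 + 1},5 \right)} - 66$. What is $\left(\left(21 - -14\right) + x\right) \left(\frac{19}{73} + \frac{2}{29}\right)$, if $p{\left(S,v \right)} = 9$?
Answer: $- \frac{15334}{2117} \approx -7.2433$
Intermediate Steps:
$x = -57$ ($x = 9 - 66 = -57$)
$\left(\left(21 - -14\right) + x\right) \left(\frac{19}{73} + \frac{2}{29}\right) = \left(\left(21 - -14\right) - 57\right) \left(\frac{19}{73} + \frac{2}{29}\right) = \left(\left(21 + 14\right) - 57\right) \left(19 \cdot \frac{1}{73} + 2 \cdot \frac{1}{29}\right) = \left(35 - 57\right) \left(\frac{19}{73} + \frac{2}{29}\right) = \left(-22\right) \frac{697}{2117} = - \frac{15334}{2117}$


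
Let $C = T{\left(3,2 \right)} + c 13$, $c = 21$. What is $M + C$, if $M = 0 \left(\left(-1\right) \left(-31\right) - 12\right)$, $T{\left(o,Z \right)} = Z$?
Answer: $275$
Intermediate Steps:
$C = 275$ ($C = 2 + 21 \cdot 13 = 2 + 273 = 275$)
$M = 0$ ($M = 0 \left(31 - 12\right) = 0 \cdot 19 = 0$)
$M + C = 0 + 275 = 275$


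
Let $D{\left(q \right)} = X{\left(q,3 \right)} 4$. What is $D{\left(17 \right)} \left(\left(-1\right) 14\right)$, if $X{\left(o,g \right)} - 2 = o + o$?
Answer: $-2016$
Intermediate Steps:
$X{\left(o,g \right)} = 2 + 2 o$ ($X{\left(o,g \right)} = 2 + \left(o + o\right) = 2 + 2 o$)
$D{\left(q \right)} = 8 + 8 q$ ($D{\left(q \right)} = \left(2 + 2 q\right) 4 = 8 + 8 q$)
$D{\left(17 \right)} \left(\left(-1\right) 14\right) = \left(8 + 8 \cdot 17\right) \left(\left(-1\right) 14\right) = \left(8 + 136\right) \left(-14\right) = 144 \left(-14\right) = -2016$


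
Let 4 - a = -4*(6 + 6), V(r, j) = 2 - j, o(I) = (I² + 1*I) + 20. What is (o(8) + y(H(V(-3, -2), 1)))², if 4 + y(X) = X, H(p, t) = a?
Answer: 19600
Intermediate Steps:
o(I) = 20 + I + I² (o(I) = (I² + I) + 20 = (I + I²) + 20 = 20 + I + I²)
a = 52 (a = 4 - (-4)*(6 + 6) = 4 - (-4)*12 = 4 - 1*(-48) = 4 + 48 = 52)
H(p, t) = 52
y(X) = -4 + X
(o(8) + y(H(V(-3, -2), 1)))² = ((20 + 8 + 8²) + (-4 + 52))² = ((20 + 8 + 64) + 48)² = (92 + 48)² = 140² = 19600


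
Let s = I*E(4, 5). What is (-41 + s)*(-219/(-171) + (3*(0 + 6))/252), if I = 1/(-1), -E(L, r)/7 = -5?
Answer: -2158/21 ≈ -102.76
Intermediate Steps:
E(L, r) = 35 (E(L, r) = -7*(-5) = 35)
I = -1
s = -35 (s = -1*35 = -35)
(-41 + s)*(-219/(-171) + (3*(0 + 6))/252) = (-41 - 35)*(-219/(-171) + (3*(0 + 6))/252) = -76*(-219*(-1/171) + (3*6)*(1/252)) = -76*(73/57 + 18*(1/252)) = -76*(73/57 + 1/14) = -76*1079/798 = -2158/21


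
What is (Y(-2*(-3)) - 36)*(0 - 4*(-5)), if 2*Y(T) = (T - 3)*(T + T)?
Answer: -360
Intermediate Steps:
Y(T) = T*(-3 + T) (Y(T) = ((T - 3)*(T + T))/2 = ((-3 + T)*(2*T))/2 = (2*T*(-3 + T))/2 = T*(-3 + T))
(Y(-2*(-3)) - 36)*(0 - 4*(-5)) = ((-2*(-3))*(-3 - 2*(-3)) - 36)*(0 - 4*(-5)) = (6*(-3 + 6) - 36)*(0 + 20) = (6*3 - 36)*20 = (18 - 36)*20 = -18*20 = -360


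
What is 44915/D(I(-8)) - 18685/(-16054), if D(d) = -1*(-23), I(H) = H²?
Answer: 1363885/698 ≈ 1954.0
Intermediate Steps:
D(d) = 23
44915/D(I(-8)) - 18685/(-16054) = 44915/23 - 18685/(-16054) = 44915*(1/23) - 18685*(-1/16054) = 44915/23 + 18685/16054 = 1363885/698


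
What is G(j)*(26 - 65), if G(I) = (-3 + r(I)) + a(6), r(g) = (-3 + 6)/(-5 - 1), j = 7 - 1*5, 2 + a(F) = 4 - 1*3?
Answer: 351/2 ≈ 175.50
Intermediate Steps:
a(F) = -1 (a(F) = -2 + (4 - 1*3) = -2 + (4 - 3) = -2 + 1 = -1)
j = 2 (j = 7 - 5 = 2)
r(g) = -½ (r(g) = 3/(-6) = 3*(-⅙) = -½)
G(I) = -9/2 (G(I) = (-3 - ½) - 1 = -7/2 - 1 = -9/2)
G(j)*(26 - 65) = -9*(26 - 65)/2 = -9/2*(-39) = 351/2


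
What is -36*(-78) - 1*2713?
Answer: 95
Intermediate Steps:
-36*(-78) - 1*2713 = 2808 - 2713 = 95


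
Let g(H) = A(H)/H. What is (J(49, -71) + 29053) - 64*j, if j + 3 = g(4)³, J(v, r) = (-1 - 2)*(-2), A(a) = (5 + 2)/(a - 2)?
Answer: 233665/8 ≈ 29208.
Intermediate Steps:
A(a) = 7/(-2 + a)
J(v, r) = 6 (J(v, r) = -3*(-2) = 6)
g(H) = 7/(H*(-2 + H)) (g(H) = (7/(-2 + H))/H = 7/(H*(-2 + H)))
j = -1193/512 (j = -3 + (7/(4*(-2 + 4)))³ = -3 + (7*(¼)/2)³ = -3 + (7*(¼)*(½))³ = -3 + (7/8)³ = -3 + 343/512 = -1193/512 ≈ -2.3301)
(J(49, -71) + 29053) - 64*j = (6 + 29053) - 64*(-1193/512) = 29059 + 1193/8 = 233665/8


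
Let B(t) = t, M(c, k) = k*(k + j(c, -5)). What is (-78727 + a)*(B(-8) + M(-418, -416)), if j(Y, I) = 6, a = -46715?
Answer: -21394383984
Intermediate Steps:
M(c, k) = k*(6 + k) (M(c, k) = k*(k + 6) = k*(6 + k))
(-78727 + a)*(B(-8) + M(-418, -416)) = (-78727 - 46715)*(-8 - 416*(6 - 416)) = -125442*(-8 - 416*(-410)) = -125442*(-8 + 170560) = -125442*170552 = -21394383984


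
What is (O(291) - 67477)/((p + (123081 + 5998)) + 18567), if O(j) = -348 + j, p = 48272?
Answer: -33767/97959 ≈ -0.34471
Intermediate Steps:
(O(291) - 67477)/((p + (123081 + 5998)) + 18567) = ((-348 + 291) - 67477)/((48272 + (123081 + 5998)) + 18567) = (-57 - 67477)/((48272 + 129079) + 18567) = -67534/(177351 + 18567) = -67534/195918 = -67534*1/195918 = -33767/97959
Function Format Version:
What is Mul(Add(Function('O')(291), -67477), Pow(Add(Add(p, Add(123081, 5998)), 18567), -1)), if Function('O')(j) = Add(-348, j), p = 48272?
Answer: Rational(-33767, 97959) ≈ -0.34471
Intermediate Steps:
Mul(Add(Function('O')(291), -67477), Pow(Add(Add(p, Add(123081, 5998)), 18567), -1)) = Mul(Add(Add(-348, 291), -67477), Pow(Add(Add(48272, Add(123081, 5998)), 18567), -1)) = Mul(Add(-57, -67477), Pow(Add(Add(48272, 129079), 18567), -1)) = Mul(-67534, Pow(Add(177351, 18567), -1)) = Mul(-67534, Pow(195918, -1)) = Mul(-67534, Rational(1, 195918)) = Rational(-33767, 97959)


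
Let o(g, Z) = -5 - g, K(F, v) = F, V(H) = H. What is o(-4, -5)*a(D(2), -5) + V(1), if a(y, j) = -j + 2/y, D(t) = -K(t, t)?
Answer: -3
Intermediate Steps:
D(t) = -t
o(-4, -5)*a(D(2), -5) + V(1) = (-5 - 1*(-4))*(-1*(-5) + 2/((-1*2))) + 1 = (-5 + 4)*(5 + 2/(-2)) + 1 = -(5 + 2*(-½)) + 1 = -(5 - 1) + 1 = -1*4 + 1 = -4 + 1 = -3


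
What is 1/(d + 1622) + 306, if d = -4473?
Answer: 872405/2851 ≈ 306.00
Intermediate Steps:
1/(d + 1622) + 306 = 1/(-4473 + 1622) + 306 = 1/(-2851) + 306 = -1/2851 + 306 = 872405/2851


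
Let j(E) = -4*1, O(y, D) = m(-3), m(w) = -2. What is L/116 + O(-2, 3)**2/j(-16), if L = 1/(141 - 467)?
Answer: -37817/37816 ≈ -1.0000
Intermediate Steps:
O(y, D) = -2
L = -1/326 (L = 1/(-326) = -1/326 ≈ -0.0030675)
j(E) = -4
L/116 + O(-2, 3)**2/j(-16) = -1/326/116 + (-2)**2/(-4) = -1/326*1/116 + 4*(-1/4) = -1/37816 - 1 = -37817/37816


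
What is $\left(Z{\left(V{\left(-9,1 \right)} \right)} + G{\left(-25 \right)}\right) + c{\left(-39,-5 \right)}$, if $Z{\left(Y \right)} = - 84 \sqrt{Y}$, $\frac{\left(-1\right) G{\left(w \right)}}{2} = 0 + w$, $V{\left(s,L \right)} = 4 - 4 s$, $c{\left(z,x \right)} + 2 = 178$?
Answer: $226 - 168 \sqrt{10} \approx -305.26$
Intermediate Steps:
$c{\left(z,x \right)} = 176$ ($c{\left(z,x \right)} = -2 + 178 = 176$)
$G{\left(w \right)} = - 2 w$ ($G{\left(w \right)} = - 2 \left(0 + w\right) = - 2 w$)
$\left(Z{\left(V{\left(-9,1 \right)} \right)} + G{\left(-25 \right)}\right) + c{\left(-39,-5 \right)} = \left(- 84 \sqrt{4 - -36} - -50\right) + 176 = \left(- 84 \sqrt{4 + 36} + 50\right) + 176 = \left(- 84 \sqrt{40} + 50\right) + 176 = \left(- 84 \cdot 2 \sqrt{10} + 50\right) + 176 = \left(- 168 \sqrt{10} + 50\right) + 176 = \left(50 - 168 \sqrt{10}\right) + 176 = 226 - 168 \sqrt{10}$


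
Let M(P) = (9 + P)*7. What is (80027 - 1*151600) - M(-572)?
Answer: -67632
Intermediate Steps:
M(P) = 63 + 7*P
(80027 - 1*151600) - M(-572) = (80027 - 1*151600) - (63 + 7*(-572)) = (80027 - 151600) - (63 - 4004) = -71573 - 1*(-3941) = -71573 + 3941 = -67632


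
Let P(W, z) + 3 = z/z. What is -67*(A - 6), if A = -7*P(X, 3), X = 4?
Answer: -536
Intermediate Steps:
P(W, z) = -2 (P(W, z) = -3 + z/z = -3 + 1 = -2)
A = 14 (A = -7*(-2) = 14)
-67*(A - 6) = -67*(14 - 6) = -67*8 = -536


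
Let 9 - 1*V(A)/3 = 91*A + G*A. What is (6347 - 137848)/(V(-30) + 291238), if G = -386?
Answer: -131501/264715 ≈ -0.49676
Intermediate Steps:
V(A) = 27 + 885*A (V(A) = 27 - 3*(91*A - 386*A) = 27 - (-885)*A = 27 + 885*A)
(6347 - 137848)/(V(-30) + 291238) = (6347 - 137848)/((27 + 885*(-30)) + 291238) = -131501/((27 - 26550) + 291238) = -131501/(-26523 + 291238) = -131501/264715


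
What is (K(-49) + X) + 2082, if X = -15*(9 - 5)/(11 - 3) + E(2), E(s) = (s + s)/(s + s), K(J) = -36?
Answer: 4079/2 ≈ 2039.5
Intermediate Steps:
E(s) = 1 (E(s) = (2*s)/((2*s)) = (2*s)*(1/(2*s)) = 1)
X = -13/2 (X = -15*(9 - 5)/(11 - 3) + 1 = -60/8 + 1 = -15*½ + 1 = -15/2 + 1 = -13/2 ≈ -6.5000)
(K(-49) + X) + 2082 = (-36 - 13/2) + 2082 = -85/2 + 2082 = 4079/2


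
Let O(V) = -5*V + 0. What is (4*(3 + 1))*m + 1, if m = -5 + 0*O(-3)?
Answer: -79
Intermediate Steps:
O(V) = -5*V
m = -5 (m = -5 + 0*(-5*(-3)) = -5 + 0*15 = -5 + 0 = -5)
(4*(3 + 1))*m + 1 = (4*(3 + 1))*(-5) + 1 = (4*4)*(-5) + 1 = 16*(-5) + 1 = -80 + 1 = -79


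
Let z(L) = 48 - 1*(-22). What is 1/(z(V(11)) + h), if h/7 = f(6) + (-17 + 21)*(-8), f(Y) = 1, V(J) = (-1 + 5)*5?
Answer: -1/147 ≈ -0.0068027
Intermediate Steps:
V(J) = 20 (V(J) = 4*5 = 20)
z(L) = 70 (z(L) = 48 + 22 = 70)
h = -217 (h = 7*(1 + (-17 + 21)*(-8)) = 7*(1 + 4*(-8)) = 7*(1 - 32) = 7*(-31) = -217)
1/(z(V(11)) + h) = 1/(70 - 217) = 1/(-147) = -1/147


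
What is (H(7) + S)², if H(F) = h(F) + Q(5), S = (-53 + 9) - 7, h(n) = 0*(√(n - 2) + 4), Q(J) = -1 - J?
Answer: 3249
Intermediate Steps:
h(n) = 0 (h(n) = 0*(√(-2 + n) + 4) = 0*(4 + √(-2 + n)) = 0)
S = -51 (S = -44 - 7 = -51)
H(F) = -6 (H(F) = 0 + (-1 - 1*5) = 0 + (-1 - 5) = 0 - 6 = -6)
(H(7) + S)² = (-6 - 51)² = (-57)² = 3249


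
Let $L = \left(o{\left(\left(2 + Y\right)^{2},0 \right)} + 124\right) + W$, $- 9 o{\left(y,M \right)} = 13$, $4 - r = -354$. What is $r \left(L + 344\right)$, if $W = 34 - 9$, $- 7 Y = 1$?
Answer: $\frac{1583792}{9} \approx 1.7598 \cdot 10^{5}$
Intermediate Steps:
$Y = - \frac{1}{7}$ ($Y = \left(- \frac{1}{7}\right) 1 = - \frac{1}{7} \approx -0.14286$)
$W = 25$
$r = 358$ ($r = 4 - -354 = 4 + 354 = 358$)
$o{\left(y,M \right)} = - \frac{13}{9}$ ($o{\left(y,M \right)} = \left(- \frac{1}{9}\right) 13 = - \frac{13}{9}$)
$L = \frac{1328}{9}$ ($L = \left(- \frac{13}{9} + 124\right) + 25 = \frac{1103}{9} + 25 = \frac{1328}{9} \approx 147.56$)
$r \left(L + 344\right) = 358 \left(\frac{1328}{9} + 344\right) = 358 \cdot \frac{4424}{9} = \frac{1583792}{9}$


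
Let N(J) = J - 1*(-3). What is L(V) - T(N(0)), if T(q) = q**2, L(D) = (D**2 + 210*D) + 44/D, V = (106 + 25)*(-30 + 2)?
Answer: 11631168384/917 ≈ 1.2684e+7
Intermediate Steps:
V = -3668 (V = 131*(-28) = -3668)
N(J) = 3 + J (N(J) = J + 3 = 3 + J)
L(D) = D**2 + 44/D + 210*D
L(V) - T(N(0)) = (44 + (-3668)**2*(210 - 3668))/(-3668) - (3 + 0)**2 = -(44 + 13454224*(-3458))/3668 - 1*3**2 = -(44 - 46524706592)/3668 - 1*9 = -1/3668*(-46524706548) - 9 = 11631176637/917 - 9 = 11631168384/917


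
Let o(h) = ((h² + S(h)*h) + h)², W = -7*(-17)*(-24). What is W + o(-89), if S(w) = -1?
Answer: 62739385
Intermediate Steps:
W = -2856 (W = 119*(-24) = -2856)
o(h) = h⁴ (o(h) = ((h² - h) + h)² = (h²)² = h⁴)
W + o(-89) = -2856 + (-89)⁴ = -2856 + 62742241 = 62739385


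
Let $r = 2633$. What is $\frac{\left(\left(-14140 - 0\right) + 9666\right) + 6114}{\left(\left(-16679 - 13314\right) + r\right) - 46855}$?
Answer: $- \frac{328}{14843} \approx -0.022098$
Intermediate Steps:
$\frac{\left(\left(-14140 - 0\right) + 9666\right) + 6114}{\left(\left(-16679 - 13314\right) + r\right) - 46855} = \frac{\left(\left(-14140 - 0\right) + 9666\right) + 6114}{\left(\left(-16679 - 13314\right) + 2633\right) - 46855} = \frac{\left(\left(-14140 + 0\right) + 9666\right) + 6114}{\left(-29993 + 2633\right) - 46855} = \frac{\left(-14140 + 9666\right) + 6114}{-27360 - 46855} = \frac{-4474 + 6114}{-74215} = 1640 \left(- \frac{1}{74215}\right) = - \frac{328}{14843}$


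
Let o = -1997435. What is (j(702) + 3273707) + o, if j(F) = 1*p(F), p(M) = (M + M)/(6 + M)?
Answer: 75300165/59 ≈ 1.2763e+6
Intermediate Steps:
p(M) = 2*M/(6 + M) (p(M) = (2*M)/(6 + M) = 2*M/(6 + M))
j(F) = 2*F/(6 + F) (j(F) = 1*(2*F/(6 + F)) = 2*F/(6 + F))
(j(702) + 3273707) + o = (2*702/(6 + 702) + 3273707) - 1997435 = (2*702/708 + 3273707) - 1997435 = (2*702*(1/708) + 3273707) - 1997435 = (117/59 + 3273707) - 1997435 = 193148830/59 - 1997435 = 75300165/59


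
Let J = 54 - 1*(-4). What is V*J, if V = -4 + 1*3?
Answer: -58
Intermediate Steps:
J = 58 (J = 54 + 4 = 58)
V = -1 (V = -4 + 3 = -1)
V*J = -1*58 = -58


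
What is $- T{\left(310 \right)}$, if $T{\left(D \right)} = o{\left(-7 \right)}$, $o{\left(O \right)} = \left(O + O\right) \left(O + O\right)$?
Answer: $-196$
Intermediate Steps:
$o{\left(O \right)} = 4 O^{2}$ ($o{\left(O \right)} = 2 O 2 O = 4 O^{2}$)
$T{\left(D \right)} = 196$ ($T{\left(D \right)} = 4 \left(-7\right)^{2} = 4 \cdot 49 = 196$)
$- T{\left(310 \right)} = \left(-1\right) 196 = -196$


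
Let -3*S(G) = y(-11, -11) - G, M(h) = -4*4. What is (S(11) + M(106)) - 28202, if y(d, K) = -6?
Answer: -84637/3 ≈ -28212.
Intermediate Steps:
M(h) = -16
S(G) = 2 + G/3 (S(G) = -(-6 - G)/3 = 2 + G/3)
(S(11) + M(106)) - 28202 = ((2 + (⅓)*11) - 16) - 28202 = ((2 + 11/3) - 16) - 28202 = (17/3 - 16) - 28202 = -31/3 - 28202 = -84637/3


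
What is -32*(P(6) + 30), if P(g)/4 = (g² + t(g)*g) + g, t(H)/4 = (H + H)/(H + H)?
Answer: -9408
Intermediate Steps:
t(H) = 4 (t(H) = 4*((H + H)/(H + H)) = 4*((2*H)/((2*H))) = 4*((2*H)*(1/(2*H))) = 4*1 = 4)
P(g) = 4*g² + 20*g (P(g) = 4*((g² + 4*g) + g) = 4*(g² + 5*g) = 4*g² + 20*g)
-32*(P(6) + 30) = -32*(4*6*(5 + 6) + 30) = -32*(4*6*11 + 30) = -32*(264 + 30) = -32*294 = -9408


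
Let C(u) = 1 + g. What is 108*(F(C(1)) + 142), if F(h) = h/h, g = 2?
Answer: 15444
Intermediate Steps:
C(u) = 3 (C(u) = 1 + 2 = 3)
F(h) = 1
108*(F(C(1)) + 142) = 108*(1 + 142) = 108*143 = 15444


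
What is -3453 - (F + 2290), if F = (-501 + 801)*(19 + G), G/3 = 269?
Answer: -253543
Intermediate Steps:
G = 807 (G = 3*269 = 807)
F = 247800 (F = (-501 + 801)*(19 + 807) = 300*826 = 247800)
-3453 - (F + 2290) = -3453 - (247800 + 2290) = -3453 - 1*250090 = -3453 - 250090 = -253543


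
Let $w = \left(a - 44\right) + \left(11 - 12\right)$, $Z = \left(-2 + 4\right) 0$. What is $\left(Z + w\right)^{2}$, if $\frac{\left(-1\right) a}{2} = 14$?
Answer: $5329$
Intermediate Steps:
$Z = 0$ ($Z = 2 \cdot 0 = 0$)
$a = -28$ ($a = \left(-2\right) 14 = -28$)
$w = -73$ ($w = \left(-28 - 44\right) + \left(11 - 12\right) = -72 + \left(11 - 12\right) = -72 - 1 = -73$)
$\left(Z + w\right)^{2} = \left(0 - 73\right)^{2} = \left(-73\right)^{2} = 5329$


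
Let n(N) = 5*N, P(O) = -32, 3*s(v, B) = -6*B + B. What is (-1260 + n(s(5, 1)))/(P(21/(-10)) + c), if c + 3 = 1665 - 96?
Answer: -3805/4602 ≈ -0.82681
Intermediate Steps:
c = 1566 (c = -3 + (1665 - 96) = -3 + 1569 = 1566)
s(v, B) = -5*B/3 (s(v, B) = (-6*B + B)/3 = (-5*B)/3 = -5*B/3)
(-1260 + n(s(5, 1)))/(P(21/(-10)) + c) = (-1260 + 5*(-5/3*1))/(-32 + 1566) = (-1260 + 5*(-5/3))/1534 = (-1260 - 25/3)*(1/1534) = -3805/3*1/1534 = -3805/4602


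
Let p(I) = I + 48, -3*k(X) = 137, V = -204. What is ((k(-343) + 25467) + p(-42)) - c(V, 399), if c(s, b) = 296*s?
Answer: 257434/3 ≈ 85811.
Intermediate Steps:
k(X) = -137/3 (k(X) = -⅓*137 = -137/3)
p(I) = 48 + I
((k(-343) + 25467) + p(-42)) - c(V, 399) = ((-137/3 + 25467) + (48 - 42)) - 296*(-204) = (76264/3 + 6) - 1*(-60384) = 76282/3 + 60384 = 257434/3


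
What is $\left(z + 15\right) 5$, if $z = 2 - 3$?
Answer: $70$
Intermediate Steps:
$z = -1$ ($z = 2 - 3 = -1$)
$\left(z + 15\right) 5 = \left(-1 + 15\right) 5 = 14 \cdot 5 = 70$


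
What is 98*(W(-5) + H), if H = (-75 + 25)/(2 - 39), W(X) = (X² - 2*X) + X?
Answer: 113680/37 ≈ 3072.4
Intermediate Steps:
W(X) = X² - X
H = 50/37 (H = -50/(-37) = -50*(-1/37) = 50/37 ≈ 1.3514)
98*(W(-5) + H) = 98*(-5*(-1 - 5) + 50/37) = 98*(-5*(-6) + 50/37) = 98*(30 + 50/37) = 98*(1160/37) = 113680/37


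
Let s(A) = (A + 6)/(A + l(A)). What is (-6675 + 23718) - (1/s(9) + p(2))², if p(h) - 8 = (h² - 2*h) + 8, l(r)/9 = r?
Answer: 16559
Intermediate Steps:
l(r) = 9*r
s(A) = (6 + A)/(10*A) (s(A) = (A + 6)/(A + 9*A) = (6 + A)/((10*A)) = (6 + A)*(1/(10*A)) = (6 + A)/(10*A))
p(h) = 16 + h² - 2*h (p(h) = 8 + ((h² - 2*h) + 8) = 8 + (8 + h² - 2*h) = 16 + h² - 2*h)
(-6675 + 23718) - (1/s(9) + p(2))² = (-6675 + 23718) - (1/((⅒)*(6 + 9)/9) + (16 + 2² - 2*2))² = 17043 - (1/((⅒)*(⅑)*15) + (16 + 4 - 4))² = 17043 - (1/(⅙) + 16)² = 17043 - (6 + 16)² = 17043 - 1*22² = 17043 - 1*484 = 17043 - 484 = 16559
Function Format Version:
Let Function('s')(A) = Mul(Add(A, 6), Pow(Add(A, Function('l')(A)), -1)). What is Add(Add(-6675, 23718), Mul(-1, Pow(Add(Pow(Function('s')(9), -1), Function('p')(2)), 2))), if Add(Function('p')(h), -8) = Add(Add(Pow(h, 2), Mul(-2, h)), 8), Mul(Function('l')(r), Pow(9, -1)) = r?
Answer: 16559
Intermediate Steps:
Function('l')(r) = Mul(9, r)
Function('s')(A) = Mul(Rational(1, 10), Pow(A, -1), Add(6, A)) (Function('s')(A) = Mul(Add(A, 6), Pow(Add(A, Mul(9, A)), -1)) = Mul(Add(6, A), Pow(Mul(10, A), -1)) = Mul(Add(6, A), Mul(Rational(1, 10), Pow(A, -1))) = Mul(Rational(1, 10), Pow(A, -1), Add(6, A)))
Function('p')(h) = Add(16, Pow(h, 2), Mul(-2, h)) (Function('p')(h) = Add(8, Add(Add(Pow(h, 2), Mul(-2, h)), 8)) = Add(8, Add(8, Pow(h, 2), Mul(-2, h))) = Add(16, Pow(h, 2), Mul(-2, h)))
Add(Add(-6675, 23718), Mul(-1, Pow(Add(Pow(Function('s')(9), -1), Function('p')(2)), 2))) = Add(Add(-6675, 23718), Mul(-1, Pow(Add(Pow(Mul(Rational(1, 10), Pow(9, -1), Add(6, 9)), -1), Add(16, Pow(2, 2), Mul(-2, 2))), 2))) = Add(17043, Mul(-1, Pow(Add(Pow(Mul(Rational(1, 10), Rational(1, 9), 15), -1), Add(16, 4, -4)), 2))) = Add(17043, Mul(-1, Pow(Add(Pow(Rational(1, 6), -1), 16), 2))) = Add(17043, Mul(-1, Pow(Add(6, 16), 2))) = Add(17043, Mul(-1, Pow(22, 2))) = Add(17043, Mul(-1, 484)) = Add(17043, -484) = 16559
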